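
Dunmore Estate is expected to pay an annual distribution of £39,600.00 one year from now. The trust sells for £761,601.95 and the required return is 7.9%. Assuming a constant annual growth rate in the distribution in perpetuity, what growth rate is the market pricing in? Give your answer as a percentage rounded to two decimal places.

2.70%

P = D₁/(r−g) ⇒ g = r − D₁/P = 0.079 − £39,600.00/£761,601.95 = 0.027004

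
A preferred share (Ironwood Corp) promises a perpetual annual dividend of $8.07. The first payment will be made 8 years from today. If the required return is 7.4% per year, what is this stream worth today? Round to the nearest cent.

$66.16

Value at end of year 7: C / r = $8.07 / 0.074 = $109.0541
Discount to today: PV = $109.0541 / (1 + 0.074)^7 = $109.0541 / 1.648276 = $66.16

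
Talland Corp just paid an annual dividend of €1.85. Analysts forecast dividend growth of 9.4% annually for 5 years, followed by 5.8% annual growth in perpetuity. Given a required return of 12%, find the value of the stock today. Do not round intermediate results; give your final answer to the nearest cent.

€36.70

D_1 = 2.02390
D_2 = 2.21415
D_3 = 2.42228
D_4 = 2.64997
D_5 = 2.89907
Terminal value at year 5: TV = D_5×(1+g_2)/(r−g_2) = 3.06721/0.062 = 49.47119
P_0 = D_1/(1+r)^1 + D_2/(1+r)^2 + D_3/(1+r)^3 + D_4/(1+r)^4 + D_5/(1+r)^5 + TV/(1+r)^5
    = 1.80705 + 1.76510 + 1.72413 + 1.68410 + 1.64501 + 28.07128 = 36.69668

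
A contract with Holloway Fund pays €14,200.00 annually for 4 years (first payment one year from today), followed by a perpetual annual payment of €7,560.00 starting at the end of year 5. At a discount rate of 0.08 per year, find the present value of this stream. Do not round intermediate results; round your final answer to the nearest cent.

PV of 4-year annuity: €14,200.00 × [1 − (1+0.08)^−4] / 0.08 = 47032.20113
Perpetuity value at year 4: €7,560.00 / 0.08 = 94500.00000
PV of perpetuity: 94500.00000 / (1+0.08)^4 = 69460.32109
Total PV = 47032.20113 + 69460.32109 = 116492.52222

€116492.52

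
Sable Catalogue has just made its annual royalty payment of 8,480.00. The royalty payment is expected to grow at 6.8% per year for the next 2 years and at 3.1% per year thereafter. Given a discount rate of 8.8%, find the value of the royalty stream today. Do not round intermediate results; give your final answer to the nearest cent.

D_1 = 9056.64000
D_2 = 9672.49152
Terminal value at year 2: TV = D_2×(1+g_2)/(r−g_2) = 9972.33876/0.057 = 174953.31153
P_0 = D_1/(1+r)^1 + D_2/(1+r)^2 + TV/(1+r)^2
    = 8324.11765 + 8171.10078 + 147796.57724 = 164291.79567

164291.80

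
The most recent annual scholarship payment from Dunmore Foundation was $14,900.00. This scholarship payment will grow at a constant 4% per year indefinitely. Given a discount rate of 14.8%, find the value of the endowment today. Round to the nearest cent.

D₁ = D₀ × (1 + g) = $14,900.00 × 1.04 = $15,496.0000
Growing perpetuity: P = D₁ / (r − g) = $15,496.0000 / (0.148 − 0.04) = $143,481.48

$143481.48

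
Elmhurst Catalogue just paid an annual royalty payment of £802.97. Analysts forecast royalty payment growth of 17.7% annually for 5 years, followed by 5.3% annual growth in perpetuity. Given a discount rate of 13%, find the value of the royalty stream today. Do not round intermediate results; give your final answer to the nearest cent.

£18007.02

D_1 = 945.09569
D_2 = 1112.37763
D_3 = 1309.26847
D_4 = 1541.00899
D_5 = 1813.76758
Terminal value at year 5: TV = D_5×(1+g_2)/(r−g_2) = 1909.89726/0.077 = 24803.86049
P_0 = D_1/(1+r)^1 + D_2/(1+r)^2 + D_3/(1+r)^3 + D_4/(1+r)^4 + D_5/(1+r)^5 + TV/(1+r)^5
    = 836.36787 + 871.15485 + 907.38872 + 945.12967 + 984.44037 + 13462.54173 = 18007.02322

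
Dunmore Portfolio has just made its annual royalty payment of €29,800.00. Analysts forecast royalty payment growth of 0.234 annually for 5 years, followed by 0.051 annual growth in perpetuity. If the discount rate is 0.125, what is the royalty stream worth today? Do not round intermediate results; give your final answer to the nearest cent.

D_1 = 36773.20000
D_2 = 45378.12880
D_3 = 55996.61094
D_4 = 69099.81790
D_5 = 85269.17529
Terminal value at year 5: TV = D_5×(1+g_2)/(r−g_2) = 89617.90323/0.074 = 1211052.74631
P_0 = D_1/(1+r)^1 + D_2/(1+r)^2 + D_3/(1+r)^3 + D_4/(1+r)^4 + D_5/(1+r)^5 + TV/(1+r)^5
    = 32687.28889 + 35854.32399 + 39328.20960 + 43138.67613 + 47318.33453 + 672048.23775 = 870375.07090

€870375.07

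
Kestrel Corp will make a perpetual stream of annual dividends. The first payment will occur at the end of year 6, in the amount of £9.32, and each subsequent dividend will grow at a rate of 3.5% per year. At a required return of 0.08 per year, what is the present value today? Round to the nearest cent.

£140.96

Value at end of year 5: C₁ / (r − g) = £9.32 / (0.08 − 0.035) = £207.1111
Discount to today: PV = £207.1111 / (1 + 0.08)^5 = £207.1111 / 1.469328 = £140.96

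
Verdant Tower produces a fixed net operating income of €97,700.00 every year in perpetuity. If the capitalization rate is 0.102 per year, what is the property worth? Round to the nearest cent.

€957843.14

Level perpetuity: PV = C / r = €97,700.00 / 0.102 = €957,843.14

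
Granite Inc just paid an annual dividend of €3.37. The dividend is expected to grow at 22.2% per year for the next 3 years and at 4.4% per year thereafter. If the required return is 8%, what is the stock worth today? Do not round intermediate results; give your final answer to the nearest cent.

€154.58

D_1 = 4.11814
D_2 = 5.03237
D_3 = 6.14955
Terminal value at year 3: TV = D_3×(1+g_2)/(r−g_2) = 6.42013/0.036 = 178.33702
P_0 = D_1/(1+r)^1 + D_2/(1+r)^2 + D_3/(1+r)^3 + TV/(1+r)^3
    = 3.81309 + 4.31444 + 4.88171 + 141.56968 = 154.57893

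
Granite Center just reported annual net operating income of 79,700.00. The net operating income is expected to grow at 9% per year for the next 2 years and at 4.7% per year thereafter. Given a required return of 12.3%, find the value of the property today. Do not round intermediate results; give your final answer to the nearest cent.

D_1 = 86873.00000
D_2 = 94691.57000
Terminal value at year 2: TV = D_2×(1+g_2)/(r−g_2) = 99142.07379/0.076 = 1304500.97092
P_0 = D_1/(1+r)^1 + D_2/(1+r)^2 + TV/(1+r)^2
    = 77357.96972 + 75084.76135 + 1034391.38337 = 1186834.11445

1186834.11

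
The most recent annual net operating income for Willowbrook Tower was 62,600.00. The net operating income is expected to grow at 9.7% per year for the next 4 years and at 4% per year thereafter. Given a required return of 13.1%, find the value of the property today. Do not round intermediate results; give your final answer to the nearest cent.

865340.67

D_1 = 68672.20000
D_2 = 75333.40340
D_3 = 82640.74353
D_4 = 90656.89565
Terminal value at year 4: TV = D_4×(1+g_2)/(r−g_2) = 94283.17148/0.091 = 1036078.80745
P_0 = D_1/(1+r)^1 + D_2/(1+r)^2 + D_3/(1+r)^3 + D_4/(1+r)^4 + TV/(1+r)^4
    = 60718.12555 + 58892.82381 + 57122.39410 + 55405.18685 + 633202.13538 = 865340.66568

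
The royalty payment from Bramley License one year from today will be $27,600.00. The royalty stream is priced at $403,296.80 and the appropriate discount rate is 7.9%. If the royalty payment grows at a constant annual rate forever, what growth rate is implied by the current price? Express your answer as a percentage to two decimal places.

1.06%

P = D₁/(r−g) ⇒ g = r − D₁/P = 0.079 − $27,600.00/$403,296.80 = 0.010564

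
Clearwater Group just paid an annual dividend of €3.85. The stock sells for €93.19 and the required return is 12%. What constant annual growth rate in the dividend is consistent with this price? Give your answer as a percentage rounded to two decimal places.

7.56%

P = D₀(1+g)/(r−g) ⇒ P(r−g) = D₀(1+g) ⇒ g(P+D₀) = P·r − D₀
g = (P·r − D₀)/(P + D₀) = (€93.19×0.12 − €3.85) / (€93.19 + €3.85) = 0.075565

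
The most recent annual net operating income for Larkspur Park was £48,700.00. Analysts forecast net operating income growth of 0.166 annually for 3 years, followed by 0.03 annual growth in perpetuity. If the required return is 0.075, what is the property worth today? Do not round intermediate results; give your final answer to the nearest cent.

D_1 = 56784.20000
D_2 = 66210.37720
D_3 = 77201.29982
Terminal value at year 3: TV = D_3×(1+g_2)/(r−g_2) = 79517.33881/0.045 = 1767051.97355
P_0 = D_1/(1+r)^1 + D_2/(1+r)^2 + D_3/(1+r)^3 + TV/(1+r)^3
    = 52822.51163 + 57293.99866 + 62144.00227 + 1422407.16298 = 1594667.67553

£1594667.68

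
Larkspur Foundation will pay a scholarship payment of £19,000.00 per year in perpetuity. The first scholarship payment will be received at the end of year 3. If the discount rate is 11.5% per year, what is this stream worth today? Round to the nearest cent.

£132894.20

Value at end of year 2: C / r = £19,000.00 / 0.115 = £165,217.3913
Discount to today: PV = £165,217.3913 / (1 + 0.115)^2 = £165,217.3913 / 1.243225 = £132,894.20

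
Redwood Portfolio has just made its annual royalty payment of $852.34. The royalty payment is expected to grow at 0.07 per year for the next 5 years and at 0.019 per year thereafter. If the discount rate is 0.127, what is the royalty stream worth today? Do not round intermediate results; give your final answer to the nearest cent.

$9860.92

D_1 = 912.00380
D_2 = 975.84407
D_3 = 1044.15315
D_4 = 1117.24387
D_5 = 1195.45094
Terminal value at year 5: TV = D_5×(1+g_2)/(r−g_2) = 1218.16451/0.108 = 11279.30102
P_0 = D_1/(1+r)^1 + D_2/(1+r)^2 + D_3/(1+r)^3 + D_4/(1+r)^4 + D_5/(1+r)^5 + TV/(1+r)^5
    = 809.23141 + 768.30311 + 729.44484 + 692.55189 + 657.52486 + 6203.86883 = 9860.92494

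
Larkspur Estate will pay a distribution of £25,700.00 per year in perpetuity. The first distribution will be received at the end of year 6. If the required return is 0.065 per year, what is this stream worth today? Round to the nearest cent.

Value at end of year 5: C / r = £25,700.00 / 0.065 = £395,384.6154
Discount to today: PV = £395,384.6154 / (1 + 0.065)^5 = £395,384.6154 / 1.370087 = £288,583.65

£288583.65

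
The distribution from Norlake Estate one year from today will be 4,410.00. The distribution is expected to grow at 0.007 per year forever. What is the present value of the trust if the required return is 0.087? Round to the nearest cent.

55125.00

Growing perpetuity: P = D₁ / (r − g) = 4,410.0000 / (0.087 − 0.007) = 55,125.00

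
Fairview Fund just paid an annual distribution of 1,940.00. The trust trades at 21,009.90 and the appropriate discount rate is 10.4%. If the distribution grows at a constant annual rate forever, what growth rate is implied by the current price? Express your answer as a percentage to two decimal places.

1.07%

P = D₀(1+g)/(r−g) ⇒ P(r−g) = D₀(1+g) ⇒ g(P+D₀) = P·r − D₀
g = (P·r − D₀)/(P + D₀) = (21,009.90×0.104 − 1,940.00) / (21,009.90 + 1,940.00) = 0.010677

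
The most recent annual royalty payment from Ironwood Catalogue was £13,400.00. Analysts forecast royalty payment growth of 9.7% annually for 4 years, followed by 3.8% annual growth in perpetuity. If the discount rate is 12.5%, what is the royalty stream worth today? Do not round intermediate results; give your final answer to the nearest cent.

£194890.62

D_1 = 14699.80000
D_2 = 16125.68060
D_3 = 17689.87162
D_4 = 19405.78917
Terminal value at year 4: TV = D_4×(1+g_2)/(r−g_2) = 20143.20915/0.087 = 231531.13969
P_0 = D_1/(1+r)^1 + D_2/(1+r)^2 + D_3/(1+r)^3 + D_4/(1+r)^4 + TV/(1+r)^4
    = 13066.48889 + 12741.27850 + 12424.16223 + 12114.93864 + 144543.75068 = 194890.61894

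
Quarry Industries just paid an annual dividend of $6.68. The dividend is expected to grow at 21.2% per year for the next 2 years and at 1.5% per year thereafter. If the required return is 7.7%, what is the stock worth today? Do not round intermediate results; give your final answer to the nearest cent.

D_1 = 8.09616
D_2 = 9.81255
Terminal value at year 2: TV = D_2×(1+g_2)/(r−g_2) = 9.95973/0.062 = 160.64087
P_0 = D_1/(1+r)^1 + D_2/(1+r)^2 + TV/(1+r)^2
    = 7.51733 + 8.45961 + 138.49199 = 154.46892

$154.47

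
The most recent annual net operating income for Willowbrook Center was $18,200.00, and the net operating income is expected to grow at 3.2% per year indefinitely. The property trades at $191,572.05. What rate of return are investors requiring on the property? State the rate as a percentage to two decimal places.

D₁ = $18,200.00 × 1.032 = $18,782.4000
P = D₁/(r − g) ⇒ r = D₁/P + g = $18,782.4000/$191,572.05 + 0.032 = 0.098044 + 0.032 = 0.130044

13.00%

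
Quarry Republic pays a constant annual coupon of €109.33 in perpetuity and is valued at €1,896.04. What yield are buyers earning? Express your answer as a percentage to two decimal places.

5.77%

P = C/r ⇒ r = C/P = €109.33/€1,896.04 = 0.057662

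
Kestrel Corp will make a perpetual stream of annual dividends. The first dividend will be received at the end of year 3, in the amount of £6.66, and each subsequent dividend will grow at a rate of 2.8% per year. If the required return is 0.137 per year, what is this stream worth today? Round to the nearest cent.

£47.26

Value at end of year 2: C₁ / (r − g) = £6.66 / (0.137 − 0.028) = £61.1009
Discount to today: PV = £61.1009 / (1 + 0.137)^2 = £61.1009 / 1.292769 = £47.26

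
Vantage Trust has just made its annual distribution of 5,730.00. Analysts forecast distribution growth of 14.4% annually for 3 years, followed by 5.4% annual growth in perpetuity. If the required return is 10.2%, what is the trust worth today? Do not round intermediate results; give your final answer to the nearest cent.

159296.52

D_1 = 6555.12000
D_2 = 7499.05728
D_3 = 8578.92153
Terminal value at year 3: TV = D_3×(1+g_2)/(r−g_2) = 9042.18329/0.048 = 188378.81856
P_0 = D_1/(1+r)^1 + D_2/(1+r)^2 + D_3/(1+r)^3 + TV/(1+r)^3
    = 5948.38475 + 6175.09270 + 6410.44106 + 140762.60171 = 159296.52024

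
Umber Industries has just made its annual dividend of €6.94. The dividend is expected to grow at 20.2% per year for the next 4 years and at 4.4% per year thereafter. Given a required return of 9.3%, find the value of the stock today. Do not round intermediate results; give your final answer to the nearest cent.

D_1 = 8.34188
D_2 = 10.02694
D_3 = 12.05238
D_4 = 14.48696
Terminal value at year 4: TV = D_4×(1+g_2)/(r−g_2) = 15.12439/0.049 = 308.66100
P_0 = D_1/(1+r)^1 + D_2/(1+r)^2 + D_3/(1+r)^3 + D_4/(1+r)^4 + TV/(1+r)^4
    = 7.63210 + 8.39321 + 9.23023 + 10.15072 + 216.27241 = 251.67865

€251.68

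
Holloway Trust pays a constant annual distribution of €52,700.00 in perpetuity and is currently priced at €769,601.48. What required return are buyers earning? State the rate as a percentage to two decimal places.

6.85%

P = C/r ⇒ r = C/P = €52,700.00/€769,601.48 = 0.068477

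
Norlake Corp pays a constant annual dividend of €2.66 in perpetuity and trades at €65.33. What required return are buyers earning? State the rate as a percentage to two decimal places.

4.07%

P = C/r ⇒ r = C/P = €2.66/€65.33 = 0.040716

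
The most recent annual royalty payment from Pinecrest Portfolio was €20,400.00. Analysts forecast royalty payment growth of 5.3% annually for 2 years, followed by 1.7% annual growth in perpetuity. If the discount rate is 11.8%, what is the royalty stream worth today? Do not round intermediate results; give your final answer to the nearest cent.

€219533.69

D_1 = 21481.20000
D_2 = 22619.70360
Terminal value at year 2: TV = D_2×(1+g_2)/(r−g_2) = 23004.23856/0.101 = 227764.73823
P_0 = D_1/(1+r)^1 + D_2/(1+r)^2 + TV/(1+r)^2
    = 19213.95349 + 18096.86317 + 182222.86973 = 219533.68639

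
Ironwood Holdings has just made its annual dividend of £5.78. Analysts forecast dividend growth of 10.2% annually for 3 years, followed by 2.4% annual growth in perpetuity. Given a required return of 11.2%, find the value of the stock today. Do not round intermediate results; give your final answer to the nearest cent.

£82.49

D_1 = 6.36956
D_2 = 7.01926
D_3 = 7.73522
Terminal value at year 3: TV = D_3×(1+g_2)/(r−g_2) = 7.92086/0.088 = 90.00982
P_0 = D_1/(1+r)^1 + D_2/(1+r)^2 + D_3/(1+r)^3 + TV/(1+r)^3
    = 5.72802 + 5.67651 + 5.62546 + 65.45993 = 82.48993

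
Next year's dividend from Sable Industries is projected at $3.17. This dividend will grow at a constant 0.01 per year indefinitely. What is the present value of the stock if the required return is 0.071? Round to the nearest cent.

$51.97

Growing perpetuity: P = D₁ / (r − g) = $3.1700 / (0.071 − 0.01) = $51.97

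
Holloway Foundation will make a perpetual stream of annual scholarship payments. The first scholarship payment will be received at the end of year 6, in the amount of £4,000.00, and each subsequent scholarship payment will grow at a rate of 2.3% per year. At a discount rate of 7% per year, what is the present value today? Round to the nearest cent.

£60679.67

Value at end of year 5: C₁ / (r − g) = £4,000.00 / (0.07 − 0.023) = £85,106.3830
Discount to today: PV = £85,106.3830 / (1 + 0.07)^5 = £85,106.3830 / 1.402552 = £60,679.67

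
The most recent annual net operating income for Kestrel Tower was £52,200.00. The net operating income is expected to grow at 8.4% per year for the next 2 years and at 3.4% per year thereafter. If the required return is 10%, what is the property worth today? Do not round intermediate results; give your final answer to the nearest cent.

£896315.70

D_1 = 56584.80000
D_2 = 61337.92320
Terminal value at year 2: TV = D_2×(1+g_2)/(r−g_2) = 63423.41259/0.066 = 960960.79680
P_0 = D_1/(1+r)^1 + D_2/(1+r)^2 + TV/(1+r)^2
    = 51440.72727 + 50692.49851 + 794182.47669 = 896315.70248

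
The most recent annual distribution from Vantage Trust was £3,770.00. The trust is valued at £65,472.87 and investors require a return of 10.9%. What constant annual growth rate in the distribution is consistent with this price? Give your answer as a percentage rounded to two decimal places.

4.86%

P = D₀(1+g)/(r−g) ⇒ P(r−g) = D₀(1+g) ⇒ g(P+D₀) = P·r − D₀
g = (P·r − D₀)/(P + D₀) = (£65,472.87×0.109 − £3,770.00) / (£65,472.87 + £3,770.00) = 0.048619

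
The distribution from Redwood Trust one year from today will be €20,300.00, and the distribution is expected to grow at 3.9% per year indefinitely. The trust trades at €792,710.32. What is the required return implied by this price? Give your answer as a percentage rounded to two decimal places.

P = D₁/(r − g) ⇒ r = D₁/P + g = €20,300.0000/€792,710.32 + 0.039 = 0.025608 + 0.039 = 0.064608

6.46%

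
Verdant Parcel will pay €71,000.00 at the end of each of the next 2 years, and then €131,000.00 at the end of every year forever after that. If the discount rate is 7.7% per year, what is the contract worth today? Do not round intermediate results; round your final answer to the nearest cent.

PV of 2-year annuity: €71,000.00 × [1 − (1+0.077)^−2] / 0.077 = 127134.50565
Perpetuity value at year 2: €131,000.00 / 0.077 = 1701298.70130
PV of perpetuity: 1701298.70130 / (1+0.077)^2 = 1466726.58525
Total PV = 127134.50565 + 1466726.58525 = 1593861.09089

€1593861.09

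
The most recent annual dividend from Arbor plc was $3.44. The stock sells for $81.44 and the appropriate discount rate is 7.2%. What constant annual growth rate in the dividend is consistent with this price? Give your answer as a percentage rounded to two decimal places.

P = D₀(1+g)/(r−g) ⇒ P(r−g) = D₀(1+g) ⇒ g(P+D₀) = P·r − D₀
g = (P·r − D₀)/(P + D₀) = ($81.44×0.072 − $3.44) / ($81.44 + $3.44) = 0.028554

2.86%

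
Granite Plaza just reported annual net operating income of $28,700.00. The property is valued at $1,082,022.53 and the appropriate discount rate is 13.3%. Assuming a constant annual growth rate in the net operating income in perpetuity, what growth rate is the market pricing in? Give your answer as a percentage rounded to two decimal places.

P = D₀(1+g)/(r−g) ⇒ P(r−g) = D₀(1+g) ⇒ g(P+D₀) = P·r − D₀
g = (P·r − D₀)/(P + D₀) = ($1,082,022.53×0.133 − $28,700.00) / ($1,082,022.53 + $28,700.00) = 0.103724

10.37%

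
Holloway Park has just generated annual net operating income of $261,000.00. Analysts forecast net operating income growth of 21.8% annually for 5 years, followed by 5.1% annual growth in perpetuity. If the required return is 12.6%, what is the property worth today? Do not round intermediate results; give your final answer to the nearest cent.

$7078525.18

D_1 = 317898.00000
D_2 = 387199.76400
D_3 = 471609.31255
D_4 = 574420.14269
D_5 = 699643.73379
Terminal value at year 5: TV = D_5×(1+g_2)/(r−g_2) = 735325.56422/0.075 = 9804340.85624
P_0 = D_1/(1+r)^1 + D_2/(1+r)^2 + D_3/(1+r)^3 + D_4/(1+r)^4 + D_5/(1+r)^5 + TV/(1+r)^5
    = 282325.04440 + 305392.45478 + 330344.59141 + 357335.44612 + 386531.59270 + 5416596.05234 = 7078525.18176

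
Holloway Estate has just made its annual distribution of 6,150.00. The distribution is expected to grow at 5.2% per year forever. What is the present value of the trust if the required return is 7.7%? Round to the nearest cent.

D₁ = D₀ × (1 + g) = 6,150.00 × 1.052 = 6,469.8000
Growing perpetuity: P = D₁ / (r − g) = 6,469.8000 / (0.077 − 0.052) = 258,792.00

258792.00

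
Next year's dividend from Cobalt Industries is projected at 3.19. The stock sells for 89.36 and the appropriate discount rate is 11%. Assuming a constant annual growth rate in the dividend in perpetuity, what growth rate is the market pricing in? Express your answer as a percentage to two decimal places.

7.43%

P = D₁/(r−g) ⇒ g = r − D₁/P = 0.11 − 3.19/89.36 = 0.074302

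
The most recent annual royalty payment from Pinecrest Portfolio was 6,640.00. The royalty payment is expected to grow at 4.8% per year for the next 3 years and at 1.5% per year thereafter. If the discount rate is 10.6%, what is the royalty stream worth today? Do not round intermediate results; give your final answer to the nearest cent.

D_1 = 6958.72000
D_2 = 7292.73856
D_3 = 7642.79001
Terminal value at year 3: TV = D_3×(1+g_2)/(r−g_2) = 7757.43186/0.091 = 85246.50397
P_0 = D_1/(1+r)^1 + D_2/(1+r)^2 + D_3/(1+r)^3 + TV/(1+r)^3
    = 6291.79024 + 5961.84102 + 5649.19474 + 63010.24907 = 80913.07507

80913.08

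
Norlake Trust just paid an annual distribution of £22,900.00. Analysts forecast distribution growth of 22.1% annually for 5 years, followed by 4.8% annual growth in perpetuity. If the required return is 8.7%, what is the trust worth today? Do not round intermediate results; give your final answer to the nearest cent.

D_1 = 27960.90000
D_2 = 34140.25890
D_3 = 41685.25612
D_4 = 50897.69772
D_5 = 62146.08891
Terminal value at year 5: TV = D_5×(1+g_2)/(r−g_2) = 65129.10118/0.039 = 1669976.95340
P_0 = D_1/(1+r)^1 + D_2/(1+r)^2 + D_3/(1+r)^3 + D_4/(1+r)^4 + D_5/(1+r)^5 + TV/(1+r)^5
    = 25722.99908 + 28894.00357 + 32455.91385 + 36456.91887 + 40951.14806 + 1100430.85038 = 1264911.83380

£1264911.83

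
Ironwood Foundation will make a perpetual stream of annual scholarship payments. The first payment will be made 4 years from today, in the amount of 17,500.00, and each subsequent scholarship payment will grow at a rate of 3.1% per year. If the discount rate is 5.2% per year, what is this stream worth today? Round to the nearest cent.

715766.77

Value at end of year 3: C₁ / (r − g) = 17,500.00 / (0.052 − 0.031) = 833,333.3333
Discount to today: PV = 833,333.3333 / (1 + 0.052)^3 = 833,333.3333 / 1.164253 = 715,766.77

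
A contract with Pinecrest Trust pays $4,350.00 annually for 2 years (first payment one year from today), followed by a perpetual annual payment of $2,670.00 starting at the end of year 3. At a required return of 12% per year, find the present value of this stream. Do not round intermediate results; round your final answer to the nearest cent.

PV of 2-year annuity: $4,350.00 × [1 − (1+0.12)^−2] / 0.12 = 7351.72194
Perpetuity value at year 2: $2,670.00 / 0.12 = 22250.00000
PV of perpetuity: 22250.00000 / (1+0.12)^2 = 17737.56378
Total PV = 7351.72194 + 17737.56378 = 25089.28571

$25089.29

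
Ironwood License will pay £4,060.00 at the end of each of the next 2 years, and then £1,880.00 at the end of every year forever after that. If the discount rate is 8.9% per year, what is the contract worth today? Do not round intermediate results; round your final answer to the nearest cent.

PV of 2-year annuity: £4,060.00 × [1 − (1+0.089)^−2] / 0.089 = 7151.69054
Perpetuity value at year 2: £1,880.00 / 0.089 = 21123.59551
PV of perpetuity: 21123.59551 / (1+0.089)^2 = 17811.97525
Total PV = 7151.69054 + 17811.97525 = 24963.66580

£24963.67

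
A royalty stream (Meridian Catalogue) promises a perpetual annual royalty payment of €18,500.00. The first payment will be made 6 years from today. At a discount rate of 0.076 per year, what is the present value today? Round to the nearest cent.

€168770.59

Value at end of year 5: C / r = €18,500.00 / 0.076 = €243,421.0526
Discount to today: PV = €243,421.0526 / (1 + 0.076)^5 = €243,421.0526 / 1.442319 = €168,770.59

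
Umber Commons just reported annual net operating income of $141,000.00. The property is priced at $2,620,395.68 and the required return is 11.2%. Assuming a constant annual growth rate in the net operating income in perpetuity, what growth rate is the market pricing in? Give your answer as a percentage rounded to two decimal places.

P = D₀(1+g)/(r−g) ⇒ P(r−g) = D₀(1+g) ⇒ g(P+D₀) = P·r − D₀
g = (P·r − D₀)/(P + D₀) = ($2,620,395.68×0.112 − $141,000.00) / ($2,620,395.68 + $141,000.00) = 0.055220

5.52%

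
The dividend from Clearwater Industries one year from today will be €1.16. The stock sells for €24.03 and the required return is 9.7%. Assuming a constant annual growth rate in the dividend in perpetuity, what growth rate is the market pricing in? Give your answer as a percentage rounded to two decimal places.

P = D₁/(r−g) ⇒ g = r − D₁/P = 0.097 − €1.16/€24.03 = 0.048727

4.87%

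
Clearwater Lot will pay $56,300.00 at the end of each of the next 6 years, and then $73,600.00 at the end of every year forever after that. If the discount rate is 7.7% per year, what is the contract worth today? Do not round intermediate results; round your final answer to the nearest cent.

PV of 6-year annuity: $56,300.00 × [1 − (1+0.077)^−6] / 0.077 = 262653.88505
Perpetuity value at year 6: $73,600.00 / 0.077 = 955844.15584
PV of perpetuity: 955844.15584 / (1+0.077)^6 = 612481.35052
Total PV = 262653.88505 + 612481.35052 = 875135.23557

$875135.24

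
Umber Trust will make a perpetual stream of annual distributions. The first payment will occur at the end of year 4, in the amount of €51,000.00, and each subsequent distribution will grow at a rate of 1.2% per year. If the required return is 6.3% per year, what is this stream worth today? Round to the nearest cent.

Value at end of year 3: C₁ / (r − g) = €51,000.00 / (0.063 − 0.012) = €1,000,000.0000
Discount to today: PV = €1,000,000.0000 / (1 + 0.063)^3 = €1,000,000.0000 / 1.201157 = €832,530.60

€832530.60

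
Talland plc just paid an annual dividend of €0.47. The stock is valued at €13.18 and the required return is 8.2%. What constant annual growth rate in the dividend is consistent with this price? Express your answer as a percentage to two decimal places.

4.47%

P = D₀(1+g)/(r−g) ⇒ P(r−g) = D₀(1+g) ⇒ g(P+D₀) = P·r − D₀
g = (P·r − D₀)/(P + D₀) = (€13.18×0.082 − €0.47) / (€13.18 + €0.47) = 0.044744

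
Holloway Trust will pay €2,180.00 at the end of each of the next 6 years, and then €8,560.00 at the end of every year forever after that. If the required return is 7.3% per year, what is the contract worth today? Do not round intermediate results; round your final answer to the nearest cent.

€87129.36

PV of 6-year annuity: €2,180.00 × [1 − (1+0.073)^−6] / 0.073 = 10295.51554
Perpetuity value at year 6: €8,560.00 / 0.073 = 117260.27397
PV of perpetuity: 117260.27397 / (1+0.073)^6 = 76833.84599
Total PV = 10295.51554 + 76833.84599 = 87129.36153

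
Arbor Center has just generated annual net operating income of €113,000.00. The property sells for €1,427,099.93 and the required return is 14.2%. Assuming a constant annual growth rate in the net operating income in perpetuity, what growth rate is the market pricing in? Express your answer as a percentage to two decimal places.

5.82%

P = D₀(1+g)/(r−g) ⇒ P(r−g) = D₀(1+g) ⇒ g(P+D₀) = P·r − D₀
g = (P·r − D₀)/(P + D₀) = (€1,427,099.93×0.142 − €113,000.00) / (€1,427,099.93 + €113,000.00) = 0.058209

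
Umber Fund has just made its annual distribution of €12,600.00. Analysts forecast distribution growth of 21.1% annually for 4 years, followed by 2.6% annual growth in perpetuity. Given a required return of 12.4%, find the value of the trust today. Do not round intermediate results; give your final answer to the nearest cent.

D_1 = 15258.60000
D_2 = 18478.16460
D_3 = 22377.05733
D_4 = 27098.61643
Terminal value at year 4: TV = D_4×(1+g_2)/(r−g_2) = 27803.18045/0.098 = 283705.92300
P_0 = D_1/(1+r)^1 + D_2/(1+r)^2 + D_3/(1+r)^3 + D_4/(1+r)^4 + TV/(1+r)^4
    = 13575.26690 + 14626.02155 + 15758.10685 + 16977.81796 + 177747.35950 = 238684.57276

€238684.57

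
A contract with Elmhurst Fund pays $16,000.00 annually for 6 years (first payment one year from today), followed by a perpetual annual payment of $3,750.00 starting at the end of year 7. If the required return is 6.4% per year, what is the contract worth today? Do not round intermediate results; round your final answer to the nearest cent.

$118081.30

PV of 6-year annuity: $16,000.00 × [1 − (1+0.064)^−6] / 0.064 = 77698.03080
Perpetuity value at year 6: $3,750.00 / 0.064 = 58593.75000
PV of perpetuity: 58593.75000 / (1+0.064)^6 = 40383.27403
Total PV = 77698.03080 + 40383.27403 = 118081.30483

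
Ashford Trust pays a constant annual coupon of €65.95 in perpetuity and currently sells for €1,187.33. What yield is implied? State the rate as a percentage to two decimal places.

5.55%

P = C/r ⇒ r = C/P = €65.95/€1,187.33 = 0.055545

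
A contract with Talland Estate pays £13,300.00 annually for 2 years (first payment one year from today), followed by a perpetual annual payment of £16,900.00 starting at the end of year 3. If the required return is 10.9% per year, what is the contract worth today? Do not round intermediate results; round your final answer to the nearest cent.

£148872.59

PV of 2-year annuity: £13,300.00 × [1 − (1+0.109)^−2] / 0.109 = 22806.84066
Perpetuity value at year 2: £16,900.00 / 0.109 = 155045.87156
PV of perpetuity: 155045.87156 / (1+0.109)^2 = 126065.75072
Total PV = 22806.84066 + 126065.75072 = 148872.59138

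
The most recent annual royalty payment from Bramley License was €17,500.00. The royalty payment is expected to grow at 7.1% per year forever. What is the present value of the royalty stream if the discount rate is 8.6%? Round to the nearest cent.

€1249500.00

D₁ = D₀ × (1 + g) = €17,500.00 × 1.071 = €18,742.5000
Growing perpetuity: P = D₁ / (r − g) = €18,742.5000 / (0.086 − 0.071) = €1,249,500.00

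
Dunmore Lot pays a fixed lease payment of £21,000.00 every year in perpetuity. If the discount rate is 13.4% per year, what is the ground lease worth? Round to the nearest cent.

£156716.42

Level perpetuity: PV = C / r = £21,000.00 / 0.134 = £156,716.42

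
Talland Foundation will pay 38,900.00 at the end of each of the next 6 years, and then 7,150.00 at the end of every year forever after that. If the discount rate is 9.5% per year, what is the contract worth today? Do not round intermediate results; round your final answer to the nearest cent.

215592.61

PV of 6-year annuity: 38,900.00 × [1 − (1+0.095)^−6] / 0.095 = 171931.20712
Perpetuity value at year 6: 7,150.00 / 0.095 = 75263.15789
PV of perpetuity: 75263.15789 / (1+0.095)^6 = 43661.40646
Total PV = 171931.20712 + 43661.40646 = 215592.61358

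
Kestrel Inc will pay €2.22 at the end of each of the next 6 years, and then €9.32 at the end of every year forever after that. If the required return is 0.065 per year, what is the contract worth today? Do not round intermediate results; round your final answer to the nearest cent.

€109.01

PV of 6-year annuity: €2.22 × [1 − (1+0.065)^−6] / 0.065 = 10.74705
Perpetuity value at year 6: €9.32 / 0.065 = 143.38462
PV of perpetuity: 143.38462 / (1+0.065)^6 = 98.26637
Total PV = 10.74705 + 98.26637 = 109.01342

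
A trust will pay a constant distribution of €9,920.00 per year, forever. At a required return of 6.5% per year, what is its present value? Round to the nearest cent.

€152615.38

Level perpetuity: PV = C / r = €9,920.00 / 0.065 = €152,615.38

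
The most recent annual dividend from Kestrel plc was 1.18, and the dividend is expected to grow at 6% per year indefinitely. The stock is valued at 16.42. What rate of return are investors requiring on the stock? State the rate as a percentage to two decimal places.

13.62%

D₁ = 1.18 × 1.06 = 1.2508
P = D₁/(r − g) ⇒ r = D₁/P + g = 1.2508/16.42 + 0.06 = 0.076175 + 0.06 = 0.136175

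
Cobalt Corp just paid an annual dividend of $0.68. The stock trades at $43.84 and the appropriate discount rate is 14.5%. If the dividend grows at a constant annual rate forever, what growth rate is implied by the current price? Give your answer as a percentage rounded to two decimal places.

12.75%

P = D₀(1+g)/(r−g) ⇒ P(r−g) = D₀(1+g) ⇒ g(P+D₀) = P·r − D₀
g = (P·r − D₀)/(P + D₀) = ($43.84×0.145 − $0.68) / ($43.84 + $0.68) = 0.127511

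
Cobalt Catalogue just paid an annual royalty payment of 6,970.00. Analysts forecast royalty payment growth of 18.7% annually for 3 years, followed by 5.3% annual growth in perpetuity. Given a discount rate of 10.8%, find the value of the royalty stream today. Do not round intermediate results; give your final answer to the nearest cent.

188106.82

D_1 = 8273.39000
D_2 = 9820.51393
D_3 = 11656.95003
Terminal value at year 3: TV = D_3×(1+g_2)/(r−g_2) = 12274.76839/0.055 = 223177.60703
P_0 = D_1/(1+r)^1 + D_2/(1+r)^2 + D_3/(1+r)^3 + TV/(1+r)^3
    = 7466.95848 + 7999.34993 + 8569.70069 + 164070.81503 = 188106.82413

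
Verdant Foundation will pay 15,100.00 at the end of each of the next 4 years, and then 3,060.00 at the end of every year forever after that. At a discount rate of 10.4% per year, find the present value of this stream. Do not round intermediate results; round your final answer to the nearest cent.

PV of 4-year annuity: 15,100.00 × [1 − (1+0.104)^−4] / 0.104 = 47453.43752
Perpetuity value at year 4: 3,060.00 / 0.104 = 29423.07692
PV of perpetuity: 29423.07692 / (1+0.104)^4 = 19806.68495
Total PV = 47453.43752 + 19806.68495 = 67260.12247

67260.12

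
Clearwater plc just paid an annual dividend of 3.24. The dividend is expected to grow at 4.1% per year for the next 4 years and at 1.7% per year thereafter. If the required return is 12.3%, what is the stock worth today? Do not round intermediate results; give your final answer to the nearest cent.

33.71

D_1 = 3.37284
D_2 = 3.51113
D_3 = 3.65508
D_4 = 3.80494
Terminal value at year 4: TV = D_4×(1+g_2)/(r−g_2) = 3.86963/0.106 = 36.50590
P_0 = D_1/(1+r)^1 + D_2/(1+r)^2 + D_3/(1+r)^3 + D_4/(1+r)^4 + TV/(1+r)^4
    = 3.00342 + 2.78411 + 2.58082 + 2.39237 + 22.95324 = 33.71397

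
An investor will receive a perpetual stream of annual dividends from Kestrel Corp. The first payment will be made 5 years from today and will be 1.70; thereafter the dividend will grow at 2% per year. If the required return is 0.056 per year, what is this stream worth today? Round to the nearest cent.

Value at end of year 4: C₁ / (r − g) = 1.70 / (0.056 − 0.02) = 47.2222
Discount to today: PV = 47.2222 / (1 + 0.056)^4 = 47.2222 / 1.243528 = 37.97

37.97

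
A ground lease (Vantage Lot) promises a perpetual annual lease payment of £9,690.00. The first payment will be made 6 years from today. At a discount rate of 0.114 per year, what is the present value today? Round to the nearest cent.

£49544.22

Value at end of year 5: C / r = £9,690.00 / 0.114 = £85,000.0000
Discount to today: PV = £85,000.0000 / (1 + 0.114)^5 = £85,000.0000 / 1.715639 = £49,544.22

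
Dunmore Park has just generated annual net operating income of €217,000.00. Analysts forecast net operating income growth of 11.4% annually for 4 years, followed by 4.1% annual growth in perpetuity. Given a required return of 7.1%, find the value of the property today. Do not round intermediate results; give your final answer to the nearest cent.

D_1 = 241738.00000
D_2 = 269296.13200
D_3 = 299995.89105
D_4 = 334195.42263
Terminal value at year 4: TV = D_4×(1+g_2)/(r−g_2) = 347897.43496/0.03 = 11596581.16517
P_0 = D_1/(1+r)^1 + D_2/(1+r)^2 + D_3/(1+r)^3 + D_4/(1+r)^4 + TV/(1+r)^4
    = 225712.41830 + 234774.63491 + 244200.69401 + 254005.20367 + 8813980.56735 = 9772673.51824

€9772673.52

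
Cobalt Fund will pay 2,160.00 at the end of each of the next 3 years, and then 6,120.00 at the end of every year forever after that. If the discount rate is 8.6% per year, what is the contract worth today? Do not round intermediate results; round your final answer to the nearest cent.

61066.97

PV of 3-year annuity: 2,160.00 × [1 − (1+0.086)^−3] / 0.086 = 5506.81050
Perpetuity value at year 3: 6,120.00 / 0.086 = 71162.79070
PV of perpetuity: 71162.79070 / (1+0.086)^3 = 55560.16095
Total PV = 5506.81050 + 55560.16095 = 61066.97145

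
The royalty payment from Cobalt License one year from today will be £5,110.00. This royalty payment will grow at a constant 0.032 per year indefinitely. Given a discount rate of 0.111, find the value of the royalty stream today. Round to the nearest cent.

Growing perpetuity: P = D₁ / (r − g) = £5,110.0000 / (0.111 − 0.032) = £64,683.54

£64683.54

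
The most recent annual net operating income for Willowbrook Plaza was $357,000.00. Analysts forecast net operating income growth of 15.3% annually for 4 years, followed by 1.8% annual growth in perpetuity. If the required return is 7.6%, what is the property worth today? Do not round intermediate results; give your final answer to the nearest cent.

$9963866.99

D_1 = 411621.00000
D_2 = 474599.01300
D_3 = 547212.66199
D_4 = 630936.19927
Terminal value at year 4: TV = D_4×(1+g_2)/(r−g_2) = 642293.05086/0.058 = 11074018.11828
P_0 = D_1/(1+r)^1 + D_2/(1+r)^2 + D_3/(1+r)^3 + D_4/(1+r)^4 + TV/(1+r)^4
    = 382547.39777 + 409923.00151 + 439257.64010 + 470691.50468 + 8261447.44416 = 9963866.98821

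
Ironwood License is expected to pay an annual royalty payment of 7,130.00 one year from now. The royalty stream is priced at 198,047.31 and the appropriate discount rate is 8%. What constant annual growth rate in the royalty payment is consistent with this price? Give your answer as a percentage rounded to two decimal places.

4.40%

P = D₁/(r−g) ⇒ g = r − D₁/P = 0.08 − 7,130.00/198,047.31 = 0.043999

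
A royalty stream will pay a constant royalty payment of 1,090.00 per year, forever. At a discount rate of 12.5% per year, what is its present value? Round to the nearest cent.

8720.00

Level perpetuity: PV = C / r = 1,090.00 / 0.125 = 8,720.00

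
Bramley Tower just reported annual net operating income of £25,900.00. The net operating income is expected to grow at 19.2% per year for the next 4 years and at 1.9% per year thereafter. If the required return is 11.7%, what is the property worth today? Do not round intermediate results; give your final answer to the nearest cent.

£471450.76

D_1 = 30872.80000
D_2 = 36800.37760
D_3 = 43866.05010
D_4 = 52288.33172
Terminal value at year 4: TV = D_4×(1+g_2)/(r−g_2) = 53281.81002/0.098 = 543691.93899
P_0 = D_1/(1+r)^1 + D_2/(1+r)^2 + D_3/(1+r)^3 + D_4/(1+r)^4 + TV/(1+r)^4
    = 27639.03312 + 29494.83213 + 31475.23715 + 33588.61475 + 349253.04524 = 471450.76240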